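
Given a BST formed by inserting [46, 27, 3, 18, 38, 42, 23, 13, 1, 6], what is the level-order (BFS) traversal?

Tree insertion order: [46, 27, 3, 18, 38, 42, 23, 13, 1, 6]
Tree (level-order array): [46, 27, None, 3, 38, 1, 18, None, 42, None, None, 13, 23, None, None, 6]
BFS from the root, enqueuing left then right child of each popped node:
  queue [46] -> pop 46, enqueue [27], visited so far: [46]
  queue [27] -> pop 27, enqueue [3, 38], visited so far: [46, 27]
  queue [3, 38] -> pop 3, enqueue [1, 18], visited so far: [46, 27, 3]
  queue [38, 1, 18] -> pop 38, enqueue [42], visited so far: [46, 27, 3, 38]
  queue [1, 18, 42] -> pop 1, enqueue [none], visited so far: [46, 27, 3, 38, 1]
  queue [18, 42] -> pop 18, enqueue [13, 23], visited so far: [46, 27, 3, 38, 1, 18]
  queue [42, 13, 23] -> pop 42, enqueue [none], visited so far: [46, 27, 3, 38, 1, 18, 42]
  queue [13, 23] -> pop 13, enqueue [6], visited so far: [46, 27, 3, 38, 1, 18, 42, 13]
  queue [23, 6] -> pop 23, enqueue [none], visited so far: [46, 27, 3, 38, 1, 18, 42, 13, 23]
  queue [6] -> pop 6, enqueue [none], visited so far: [46, 27, 3, 38, 1, 18, 42, 13, 23, 6]
Result: [46, 27, 3, 38, 1, 18, 42, 13, 23, 6]


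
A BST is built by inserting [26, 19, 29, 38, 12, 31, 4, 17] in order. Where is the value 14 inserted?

Starting tree (level order): [26, 19, 29, 12, None, None, 38, 4, 17, 31]
Insertion path: 26 -> 19 -> 12 -> 17
Result: insert 14 as left child of 17
Final tree (level order): [26, 19, 29, 12, None, None, 38, 4, 17, 31, None, None, None, 14]


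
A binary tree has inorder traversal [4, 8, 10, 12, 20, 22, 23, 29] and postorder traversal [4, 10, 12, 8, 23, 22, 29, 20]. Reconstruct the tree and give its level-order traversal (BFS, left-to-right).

Inorder:   [4, 8, 10, 12, 20, 22, 23, 29]
Postorder: [4, 10, 12, 8, 23, 22, 29, 20]
Algorithm: postorder visits root last, so walk postorder right-to-left;
each value is the root of the current inorder slice — split it at that
value, recurse on the right subtree first, then the left.
Recursive splits:
  root=20; inorder splits into left=[4, 8, 10, 12], right=[22, 23, 29]
  root=29; inorder splits into left=[22, 23], right=[]
  root=22; inorder splits into left=[], right=[23]
  root=23; inorder splits into left=[], right=[]
  root=8; inorder splits into left=[4], right=[10, 12]
  root=12; inorder splits into left=[10], right=[]
  root=10; inorder splits into left=[], right=[]
  root=4; inorder splits into left=[], right=[]
Reconstructed level-order: [20, 8, 29, 4, 12, 22, 10, 23]


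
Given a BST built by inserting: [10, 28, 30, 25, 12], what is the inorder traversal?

Tree insertion order: [10, 28, 30, 25, 12]
Tree (level-order array): [10, None, 28, 25, 30, 12]
Inorder traversal: [10, 12, 25, 28, 30]


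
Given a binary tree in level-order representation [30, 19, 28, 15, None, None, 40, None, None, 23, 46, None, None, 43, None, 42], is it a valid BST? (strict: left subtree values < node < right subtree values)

Level-order array: [30, 19, 28, 15, None, None, 40, None, None, 23, 46, None, None, 43, None, 42]
Validate using subtree bounds (lo, hi): at each node, require lo < value < hi,
then recurse left with hi=value and right with lo=value.
Preorder trace (stopping at first violation):
  at node 30 with bounds (-inf, +inf): OK
  at node 19 with bounds (-inf, 30): OK
  at node 15 with bounds (-inf, 19): OK
  at node 28 with bounds (30, +inf): VIOLATION
Node 28 violates its bound: not (30 < 28 < +inf).
Result: Not a valid BST


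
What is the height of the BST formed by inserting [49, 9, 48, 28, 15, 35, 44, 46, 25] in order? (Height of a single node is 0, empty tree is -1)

Insertion order: [49, 9, 48, 28, 15, 35, 44, 46, 25]
Tree (level-order array): [49, 9, None, None, 48, 28, None, 15, 35, None, 25, None, 44, None, None, None, 46]
Compute height bottom-up (empty subtree = -1):
  height(25) = 1 + max(-1, -1) = 0
  height(15) = 1 + max(-1, 0) = 1
  height(46) = 1 + max(-1, -1) = 0
  height(44) = 1 + max(-1, 0) = 1
  height(35) = 1 + max(-1, 1) = 2
  height(28) = 1 + max(1, 2) = 3
  height(48) = 1 + max(3, -1) = 4
  height(9) = 1 + max(-1, 4) = 5
  height(49) = 1 + max(5, -1) = 6
Height = 6


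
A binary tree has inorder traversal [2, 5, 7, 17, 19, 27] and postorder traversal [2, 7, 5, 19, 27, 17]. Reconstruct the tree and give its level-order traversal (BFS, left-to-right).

Inorder:   [2, 5, 7, 17, 19, 27]
Postorder: [2, 7, 5, 19, 27, 17]
Algorithm: postorder visits root last, so walk postorder right-to-left;
each value is the root of the current inorder slice — split it at that
value, recurse on the right subtree first, then the left.
Recursive splits:
  root=17; inorder splits into left=[2, 5, 7], right=[19, 27]
  root=27; inorder splits into left=[19], right=[]
  root=19; inorder splits into left=[], right=[]
  root=5; inorder splits into left=[2], right=[7]
  root=7; inorder splits into left=[], right=[]
  root=2; inorder splits into left=[], right=[]
Reconstructed level-order: [17, 5, 27, 2, 7, 19]


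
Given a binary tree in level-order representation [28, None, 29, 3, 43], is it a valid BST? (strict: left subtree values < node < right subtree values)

Level-order array: [28, None, 29, 3, 43]
Validate using subtree bounds (lo, hi): at each node, require lo < value < hi,
then recurse left with hi=value and right with lo=value.
Preorder trace (stopping at first violation):
  at node 28 with bounds (-inf, +inf): OK
  at node 29 with bounds (28, +inf): OK
  at node 3 with bounds (28, 29): VIOLATION
Node 3 violates its bound: not (28 < 3 < 29).
Result: Not a valid BST


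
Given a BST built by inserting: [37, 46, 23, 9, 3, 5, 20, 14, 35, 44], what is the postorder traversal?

Tree insertion order: [37, 46, 23, 9, 3, 5, 20, 14, 35, 44]
Tree (level-order array): [37, 23, 46, 9, 35, 44, None, 3, 20, None, None, None, None, None, 5, 14]
Postorder traversal: [5, 3, 14, 20, 9, 35, 23, 44, 46, 37]


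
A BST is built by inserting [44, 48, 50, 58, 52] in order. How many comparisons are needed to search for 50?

Search path for 50: 44 -> 48 -> 50
Found: True
Comparisons: 3


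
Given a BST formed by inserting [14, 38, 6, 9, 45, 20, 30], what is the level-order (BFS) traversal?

Tree insertion order: [14, 38, 6, 9, 45, 20, 30]
Tree (level-order array): [14, 6, 38, None, 9, 20, 45, None, None, None, 30]
BFS from the root, enqueuing left then right child of each popped node:
  queue [14] -> pop 14, enqueue [6, 38], visited so far: [14]
  queue [6, 38] -> pop 6, enqueue [9], visited so far: [14, 6]
  queue [38, 9] -> pop 38, enqueue [20, 45], visited so far: [14, 6, 38]
  queue [9, 20, 45] -> pop 9, enqueue [none], visited so far: [14, 6, 38, 9]
  queue [20, 45] -> pop 20, enqueue [30], visited so far: [14, 6, 38, 9, 20]
  queue [45, 30] -> pop 45, enqueue [none], visited so far: [14, 6, 38, 9, 20, 45]
  queue [30] -> pop 30, enqueue [none], visited so far: [14, 6, 38, 9, 20, 45, 30]
Result: [14, 6, 38, 9, 20, 45, 30]


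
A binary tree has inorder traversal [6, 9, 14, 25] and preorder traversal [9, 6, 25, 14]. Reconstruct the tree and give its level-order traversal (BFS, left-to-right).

Inorder:  [6, 9, 14, 25]
Preorder: [9, 6, 25, 14]
Algorithm: preorder visits root first, so consume preorder in order;
for each root, split the current inorder slice at that value into
left-subtree inorder and right-subtree inorder, then recurse.
Recursive splits:
  root=9; inorder splits into left=[6], right=[14, 25]
  root=6; inorder splits into left=[], right=[]
  root=25; inorder splits into left=[14], right=[]
  root=14; inorder splits into left=[], right=[]
Reconstructed level-order: [9, 6, 25, 14]


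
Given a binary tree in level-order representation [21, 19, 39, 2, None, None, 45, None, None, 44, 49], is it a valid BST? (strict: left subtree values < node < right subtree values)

Level-order array: [21, 19, 39, 2, None, None, 45, None, None, 44, 49]
Validate using subtree bounds (lo, hi): at each node, require lo < value < hi,
then recurse left with hi=value and right with lo=value.
Preorder trace (stopping at first violation):
  at node 21 with bounds (-inf, +inf): OK
  at node 19 with bounds (-inf, 21): OK
  at node 2 with bounds (-inf, 19): OK
  at node 39 with bounds (21, +inf): OK
  at node 45 with bounds (39, +inf): OK
  at node 44 with bounds (39, 45): OK
  at node 49 with bounds (45, +inf): OK
No violation found at any node.
Result: Valid BST


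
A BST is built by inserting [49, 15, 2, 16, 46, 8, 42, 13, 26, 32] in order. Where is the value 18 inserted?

Starting tree (level order): [49, 15, None, 2, 16, None, 8, None, 46, None, 13, 42, None, None, None, 26, None, None, 32]
Insertion path: 49 -> 15 -> 16 -> 46 -> 42 -> 26
Result: insert 18 as left child of 26
Final tree (level order): [49, 15, None, 2, 16, None, 8, None, 46, None, 13, 42, None, None, None, 26, None, 18, 32]


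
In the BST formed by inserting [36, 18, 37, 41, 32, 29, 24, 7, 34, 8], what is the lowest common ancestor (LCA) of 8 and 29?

Tree insertion order: [36, 18, 37, 41, 32, 29, 24, 7, 34, 8]
Tree (level-order array): [36, 18, 37, 7, 32, None, 41, None, 8, 29, 34, None, None, None, None, 24]
In a BST, the LCA of p=8, q=29 is the first node v on the
root-to-leaf path with p <= v <= q (go left if both < v, right if both > v).
Walk from root:
  at 36: both 8 and 29 < 36, go left
  at 18: 8 <= 18 <= 29, this is the LCA
LCA = 18


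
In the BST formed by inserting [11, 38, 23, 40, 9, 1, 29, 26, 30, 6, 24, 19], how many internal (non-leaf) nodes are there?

Tree built from: [11, 38, 23, 40, 9, 1, 29, 26, 30, 6, 24, 19]
Tree (level-order array): [11, 9, 38, 1, None, 23, 40, None, 6, 19, 29, None, None, None, None, None, None, 26, 30, 24]
Rule: An internal node has at least one child.
Per-node child counts:
  node 11: 2 child(ren)
  node 9: 1 child(ren)
  node 1: 1 child(ren)
  node 6: 0 child(ren)
  node 38: 2 child(ren)
  node 23: 2 child(ren)
  node 19: 0 child(ren)
  node 29: 2 child(ren)
  node 26: 1 child(ren)
  node 24: 0 child(ren)
  node 30: 0 child(ren)
  node 40: 0 child(ren)
Matching nodes: [11, 9, 1, 38, 23, 29, 26]
Count of internal (non-leaf) nodes: 7


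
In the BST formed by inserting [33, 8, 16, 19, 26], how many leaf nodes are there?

Tree built from: [33, 8, 16, 19, 26]
Tree (level-order array): [33, 8, None, None, 16, None, 19, None, 26]
Rule: A leaf has 0 children.
Per-node child counts:
  node 33: 1 child(ren)
  node 8: 1 child(ren)
  node 16: 1 child(ren)
  node 19: 1 child(ren)
  node 26: 0 child(ren)
Matching nodes: [26]
Count of leaf nodes: 1


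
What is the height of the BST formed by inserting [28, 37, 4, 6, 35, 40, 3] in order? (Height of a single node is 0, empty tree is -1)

Insertion order: [28, 37, 4, 6, 35, 40, 3]
Tree (level-order array): [28, 4, 37, 3, 6, 35, 40]
Compute height bottom-up (empty subtree = -1):
  height(3) = 1 + max(-1, -1) = 0
  height(6) = 1 + max(-1, -1) = 0
  height(4) = 1 + max(0, 0) = 1
  height(35) = 1 + max(-1, -1) = 0
  height(40) = 1 + max(-1, -1) = 0
  height(37) = 1 + max(0, 0) = 1
  height(28) = 1 + max(1, 1) = 2
Height = 2


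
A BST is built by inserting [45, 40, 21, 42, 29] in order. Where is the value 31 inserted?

Starting tree (level order): [45, 40, None, 21, 42, None, 29]
Insertion path: 45 -> 40 -> 21 -> 29
Result: insert 31 as right child of 29
Final tree (level order): [45, 40, None, 21, 42, None, 29, None, None, None, 31]


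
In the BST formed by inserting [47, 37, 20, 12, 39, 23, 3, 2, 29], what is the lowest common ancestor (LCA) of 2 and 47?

Tree insertion order: [47, 37, 20, 12, 39, 23, 3, 2, 29]
Tree (level-order array): [47, 37, None, 20, 39, 12, 23, None, None, 3, None, None, 29, 2]
In a BST, the LCA of p=2, q=47 is the first node v on the
root-to-leaf path with p <= v <= q (go left if both < v, right if both > v).
Walk from root:
  at 47: 2 <= 47 <= 47, this is the LCA
LCA = 47


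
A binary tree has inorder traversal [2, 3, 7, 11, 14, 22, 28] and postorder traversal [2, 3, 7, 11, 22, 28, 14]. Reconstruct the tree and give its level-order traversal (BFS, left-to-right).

Inorder:   [2, 3, 7, 11, 14, 22, 28]
Postorder: [2, 3, 7, 11, 22, 28, 14]
Algorithm: postorder visits root last, so walk postorder right-to-left;
each value is the root of the current inorder slice — split it at that
value, recurse on the right subtree first, then the left.
Recursive splits:
  root=14; inorder splits into left=[2, 3, 7, 11], right=[22, 28]
  root=28; inorder splits into left=[22], right=[]
  root=22; inorder splits into left=[], right=[]
  root=11; inorder splits into left=[2, 3, 7], right=[]
  root=7; inorder splits into left=[2, 3], right=[]
  root=3; inorder splits into left=[2], right=[]
  root=2; inorder splits into left=[], right=[]
Reconstructed level-order: [14, 11, 28, 7, 22, 3, 2]


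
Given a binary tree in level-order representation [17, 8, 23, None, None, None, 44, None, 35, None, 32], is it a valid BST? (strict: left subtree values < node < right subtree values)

Level-order array: [17, 8, 23, None, None, None, 44, None, 35, None, 32]
Validate using subtree bounds (lo, hi): at each node, require lo < value < hi,
then recurse left with hi=value and right with lo=value.
Preorder trace (stopping at first violation):
  at node 17 with bounds (-inf, +inf): OK
  at node 8 with bounds (-inf, 17): OK
  at node 23 with bounds (17, +inf): OK
  at node 44 with bounds (23, +inf): OK
  at node 35 with bounds (44, +inf): VIOLATION
Node 35 violates its bound: not (44 < 35 < +inf).
Result: Not a valid BST


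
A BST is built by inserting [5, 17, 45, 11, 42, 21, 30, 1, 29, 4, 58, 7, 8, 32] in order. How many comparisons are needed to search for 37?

Search path for 37: 5 -> 17 -> 45 -> 42 -> 21 -> 30 -> 32
Found: False
Comparisons: 7


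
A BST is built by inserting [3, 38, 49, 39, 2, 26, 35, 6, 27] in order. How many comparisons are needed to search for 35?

Search path for 35: 3 -> 38 -> 26 -> 35
Found: True
Comparisons: 4


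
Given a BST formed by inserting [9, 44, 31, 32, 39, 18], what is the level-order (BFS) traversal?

Tree insertion order: [9, 44, 31, 32, 39, 18]
Tree (level-order array): [9, None, 44, 31, None, 18, 32, None, None, None, 39]
BFS from the root, enqueuing left then right child of each popped node:
  queue [9] -> pop 9, enqueue [44], visited so far: [9]
  queue [44] -> pop 44, enqueue [31], visited so far: [9, 44]
  queue [31] -> pop 31, enqueue [18, 32], visited so far: [9, 44, 31]
  queue [18, 32] -> pop 18, enqueue [none], visited so far: [9, 44, 31, 18]
  queue [32] -> pop 32, enqueue [39], visited so far: [9, 44, 31, 18, 32]
  queue [39] -> pop 39, enqueue [none], visited so far: [9, 44, 31, 18, 32, 39]
Result: [9, 44, 31, 18, 32, 39]


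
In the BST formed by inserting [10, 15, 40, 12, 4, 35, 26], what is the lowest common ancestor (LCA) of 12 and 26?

Tree insertion order: [10, 15, 40, 12, 4, 35, 26]
Tree (level-order array): [10, 4, 15, None, None, 12, 40, None, None, 35, None, 26]
In a BST, the LCA of p=12, q=26 is the first node v on the
root-to-leaf path with p <= v <= q (go left if both < v, right if both > v).
Walk from root:
  at 10: both 12 and 26 > 10, go right
  at 15: 12 <= 15 <= 26, this is the LCA
LCA = 15


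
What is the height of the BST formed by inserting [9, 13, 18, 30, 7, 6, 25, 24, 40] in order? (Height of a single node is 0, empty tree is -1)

Insertion order: [9, 13, 18, 30, 7, 6, 25, 24, 40]
Tree (level-order array): [9, 7, 13, 6, None, None, 18, None, None, None, 30, 25, 40, 24]
Compute height bottom-up (empty subtree = -1):
  height(6) = 1 + max(-1, -1) = 0
  height(7) = 1 + max(0, -1) = 1
  height(24) = 1 + max(-1, -1) = 0
  height(25) = 1 + max(0, -1) = 1
  height(40) = 1 + max(-1, -1) = 0
  height(30) = 1 + max(1, 0) = 2
  height(18) = 1 + max(-1, 2) = 3
  height(13) = 1 + max(-1, 3) = 4
  height(9) = 1 + max(1, 4) = 5
Height = 5


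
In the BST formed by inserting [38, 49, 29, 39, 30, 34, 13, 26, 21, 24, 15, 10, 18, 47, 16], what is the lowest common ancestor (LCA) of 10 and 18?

Tree insertion order: [38, 49, 29, 39, 30, 34, 13, 26, 21, 24, 15, 10, 18, 47, 16]
Tree (level-order array): [38, 29, 49, 13, 30, 39, None, 10, 26, None, 34, None, 47, None, None, 21, None, None, None, None, None, 15, 24, None, 18, None, None, 16]
In a BST, the LCA of p=10, q=18 is the first node v on the
root-to-leaf path with p <= v <= q (go left if both < v, right if both > v).
Walk from root:
  at 38: both 10 and 18 < 38, go left
  at 29: both 10 and 18 < 29, go left
  at 13: 10 <= 13 <= 18, this is the LCA
LCA = 13


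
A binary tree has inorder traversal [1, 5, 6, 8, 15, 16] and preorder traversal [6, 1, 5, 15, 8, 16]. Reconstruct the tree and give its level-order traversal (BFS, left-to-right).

Inorder:  [1, 5, 6, 8, 15, 16]
Preorder: [6, 1, 5, 15, 8, 16]
Algorithm: preorder visits root first, so consume preorder in order;
for each root, split the current inorder slice at that value into
left-subtree inorder and right-subtree inorder, then recurse.
Recursive splits:
  root=6; inorder splits into left=[1, 5], right=[8, 15, 16]
  root=1; inorder splits into left=[], right=[5]
  root=5; inorder splits into left=[], right=[]
  root=15; inorder splits into left=[8], right=[16]
  root=8; inorder splits into left=[], right=[]
  root=16; inorder splits into left=[], right=[]
Reconstructed level-order: [6, 1, 15, 5, 8, 16]


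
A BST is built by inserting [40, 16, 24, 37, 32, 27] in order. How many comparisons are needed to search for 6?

Search path for 6: 40 -> 16
Found: False
Comparisons: 2


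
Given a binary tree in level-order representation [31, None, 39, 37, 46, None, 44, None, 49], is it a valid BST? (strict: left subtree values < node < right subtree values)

Level-order array: [31, None, 39, 37, 46, None, 44, None, 49]
Validate using subtree bounds (lo, hi): at each node, require lo < value < hi,
then recurse left with hi=value and right with lo=value.
Preorder trace (stopping at first violation):
  at node 31 with bounds (-inf, +inf): OK
  at node 39 with bounds (31, +inf): OK
  at node 37 with bounds (31, 39): OK
  at node 44 with bounds (37, 39): VIOLATION
Node 44 violates its bound: not (37 < 44 < 39).
Result: Not a valid BST


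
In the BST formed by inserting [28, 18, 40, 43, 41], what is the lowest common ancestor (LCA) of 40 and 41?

Tree insertion order: [28, 18, 40, 43, 41]
Tree (level-order array): [28, 18, 40, None, None, None, 43, 41]
In a BST, the LCA of p=40, q=41 is the first node v on the
root-to-leaf path with p <= v <= q (go left if both < v, right if both > v).
Walk from root:
  at 28: both 40 and 41 > 28, go right
  at 40: 40 <= 40 <= 41, this is the LCA
LCA = 40


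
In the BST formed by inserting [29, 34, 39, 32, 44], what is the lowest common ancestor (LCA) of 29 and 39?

Tree insertion order: [29, 34, 39, 32, 44]
Tree (level-order array): [29, None, 34, 32, 39, None, None, None, 44]
In a BST, the LCA of p=29, q=39 is the first node v on the
root-to-leaf path with p <= v <= q (go left if both < v, right if both > v).
Walk from root:
  at 29: 29 <= 29 <= 39, this is the LCA
LCA = 29


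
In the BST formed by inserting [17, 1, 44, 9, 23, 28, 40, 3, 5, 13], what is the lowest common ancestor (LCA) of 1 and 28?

Tree insertion order: [17, 1, 44, 9, 23, 28, 40, 3, 5, 13]
Tree (level-order array): [17, 1, 44, None, 9, 23, None, 3, 13, None, 28, None, 5, None, None, None, 40]
In a BST, the LCA of p=1, q=28 is the first node v on the
root-to-leaf path with p <= v <= q (go left if both < v, right if both > v).
Walk from root:
  at 17: 1 <= 17 <= 28, this is the LCA
LCA = 17


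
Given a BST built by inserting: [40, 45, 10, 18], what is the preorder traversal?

Tree insertion order: [40, 45, 10, 18]
Tree (level-order array): [40, 10, 45, None, 18]
Preorder traversal: [40, 10, 18, 45]


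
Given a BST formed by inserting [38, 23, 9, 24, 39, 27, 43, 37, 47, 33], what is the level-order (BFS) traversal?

Tree insertion order: [38, 23, 9, 24, 39, 27, 43, 37, 47, 33]
Tree (level-order array): [38, 23, 39, 9, 24, None, 43, None, None, None, 27, None, 47, None, 37, None, None, 33]
BFS from the root, enqueuing left then right child of each popped node:
  queue [38] -> pop 38, enqueue [23, 39], visited so far: [38]
  queue [23, 39] -> pop 23, enqueue [9, 24], visited so far: [38, 23]
  queue [39, 9, 24] -> pop 39, enqueue [43], visited so far: [38, 23, 39]
  queue [9, 24, 43] -> pop 9, enqueue [none], visited so far: [38, 23, 39, 9]
  queue [24, 43] -> pop 24, enqueue [27], visited so far: [38, 23, 39, 9, 24]
  queue [43, 27] -> pop 43, enqueue [47], visited so far: [38, 23, 39, 9, 24, 43]
  queue [27, 47] -> pop 27, enqueue [37], visited so far: [38, 23, 39, 9, 24, 43, 27]
  queue [47, 37] -> pop 47, enqueue [none], visited so far: [38, 23, 39, 9, 24, 43, 27, 47]
  queue [37] -> pop 37, enqueue [33], visited so far: [38, 23, 39, 9, 24, 43, 27, 47, 37]
  queue [33] -> pop 33, enqueue [none], visited so far: [38, 23, 39, 9, 24, 43, 27, 47, 37, 33]
Result: [38, 23, 39, 9, 24, 43, 27, 47, 37, 33]


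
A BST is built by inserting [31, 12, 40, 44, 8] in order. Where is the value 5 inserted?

Starting tree (level order): [31, 12, 40, 8, None, None, 44]
Insertion path: 31 -> 12 -> 8
Result: insert 5 as left child of 8
Final tree (level order): [31, 12, 40, 8, None, None, 44, 5]


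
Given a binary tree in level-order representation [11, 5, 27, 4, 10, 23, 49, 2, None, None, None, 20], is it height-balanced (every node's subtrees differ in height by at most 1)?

Tree (level-order array): [11, 5, 27, 4, 10, 23, 49, 2, None, None, None, 20]
Definition: a tree is height-balanced if, at every node, |h(left) - h(right)| <= 1 (empty subtree has height -1).
Bottom-up per-node check:
  node 2: h_left=-1, h_right=-1, diff=0 [OK], height=0
  node 4: h_left=0, h_right=-1, diff=1 [OK], height=1
  node 10: h_left=-1, h_right=-1, diff=0 [OK], height=0
  node 5: h_left=1, h_right=0, diff=1 [OK], height=2
  node 20: h_left=-1, h_right=-1, diff=0 [OK], height=0
  node 23: h_left=0, h_right=-1, diff=1 [OK], height=1
  node 49: h_left=-1, h_right=-1, diff=0 [OK], height=0
  node 27: h_left=1, h_right=0, diff=1 [OK], height=2
  node 11: h_left=2, h_right=2, diff=0 [OK], height=3
All nodes satisfy the balance condition.
Result: Balanced


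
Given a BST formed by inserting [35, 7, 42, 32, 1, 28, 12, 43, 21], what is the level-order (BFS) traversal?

Tree insertion order: [35, 7, 42, 32, 1, 28, 12, 43, 21]
Tree (level-order array): [35, 7, 42, 1, 32, None, 43, None, None, 28, None, None, None, 12, None, None, 21]
BFS from the root, enqueuing left then right child of each popped node:
  queue [35] -> pop 35, enqueue [7, 42], visited so far: [35]
  queue [7, 42] -> pop 7, enqueue [1, 32], visited so far: [35, 7]
  queue [42, 1, 32] -> pop 42, enqueue [43], visited so far: [35, 7, 42]
  queue [1, 32, 43] -> pop 1, enqueue [none], visited so far: [35, 7, 42, 1]
  queue [32, 43] -> pop 32, enqueue [28], visited so far: [35, 7, 42, 1, 32]
  queue [43, 28] -> pop 43, enqueue [none], visited so far: [35, 7, 42, 1, 32, 43]
  queue [28] -> pop 28, enqueue [12], visited so far: [35, 7, 42, 1, 32, 43, 28]
  queue [12] -> pop 12, enqueue [21], visited so far: [35, 7, 42, 1, 32, 43, 28, 12]
  queue [21] -> pop 21, enqueue [none], visited so far: [35, 7, 42, 1, 32, 43, 28, 12, 21]
Result: [35, 7, 42, 1, 32, 43, 28, 12, 21]


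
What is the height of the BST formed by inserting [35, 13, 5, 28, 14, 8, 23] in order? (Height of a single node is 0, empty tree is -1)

Insertion order: [35, 13, 5, 28, 14, 8, 23]
Tree (level-order array): [35, 13, None, 5, 28, None, 8, 14, None, None, None, None, 23]
Compute height bottom-up (empty subtree = -1):
  height(8) = 1 + max(-1, -1) = 0
  height(5) = 1 + max(-1, 0) = 1
  height(23) = 1 + max(-1, -1) = 0
  height(14) = 1 + max(-1, 0) = 1
  height(28) = 1 + max(1, -1) = 2
  height(13) = 1 + max(1, 2) = 3
  height(35) = 1 + max(3, -1) = 4
Height = 4


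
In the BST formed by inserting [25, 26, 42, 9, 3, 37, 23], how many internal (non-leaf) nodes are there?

Tree built from: [25, 26, 42, 9, 3, 37, 23]
Tree (level-order array): [25, 9, 26, 3, 23, None, 42, None, None, None, None, 37]
Rule: An internal node has at least one child.
Per-node child counts:
  node 25: 2 child(ren)
  node 9: 2 child(ren)
  node 3: 0 child(ren)
  node 23: 0 child(ren)
  node 26: 1 child(ren)
  node 42: 1 child(ren)
  node 37: 0 child(ren)
Matching nodes: [25, 9, 26, 42]
Count of internal (non-leaf) nodes: 4


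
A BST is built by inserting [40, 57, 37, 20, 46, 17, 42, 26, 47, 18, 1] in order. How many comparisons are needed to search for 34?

Search path for 34: 40 -> 37 -> 20 -> 26
Found: False
Comparisons: 4


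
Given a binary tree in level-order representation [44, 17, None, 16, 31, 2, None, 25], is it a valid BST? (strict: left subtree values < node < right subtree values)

Level-order array: [44, 17, None, 16, 31, 2, None, 25]
Validate using subtree bounds (lo, hi): at each node, require lo < value < hi,
then recurse left with hi=value and right with lo=value.
Preorder trace (stopping at first violation):
  at node 44 with bounds (-inf, +inf): OK
  at node 17 with bounds (-inf, 44): OK
  at node 16 with bounds (-inf, 17): OK
  at node 2 with bounds (-inf, 16): OK
  at node 31 with bounds (17, 44): OK
  at node 25 with bounds (17, 31): OK
No violation found at any node.
Result: Valid BST


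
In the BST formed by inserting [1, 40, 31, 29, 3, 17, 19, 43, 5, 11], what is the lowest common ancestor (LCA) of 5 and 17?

Tree insertion order: [1, 40, 31, 29, 3, 17, 19, 43, 5, 11]
Tree (level-order array): [1, None, 40, 31, 43, 29, None, None, None, 3, None, None, 17, 5, 19, None, 11]
In a BST, the LCA of p=5, q=17 is the first node v on the
root-to-leaf path with p <= v <= q (go left if both < v, right if both > v).
Walk from root:
  at 1: both 5 and 17 > 1, go right
  at 40: both 5 and 17 < 40, go left
  at 31: both 5 and 17 < 31, go left
  at 29: both 5 and 17 < 29, go left
  at 3: both 5 and 17 > 3, go right
  at 17: 5 <= 17 <= 17, this is the LCA
LCA = 17


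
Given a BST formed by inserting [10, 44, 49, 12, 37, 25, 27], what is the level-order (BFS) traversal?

Tree insertion order: [10, 44, 49, 12, 37, 25, 27]
Tree (level-order array): [10, None, 44, 12, 49, None, 37, None, None, 25, None, None, 27]
BFS from the root, enqueuing left then right child of each popped node:
  queue [10] -> pop 10, enqueue [44], visited so far: [10]
  queue [44] -> pop 44, enqueue [12, 49], visited so far: [10, 44]
  queue [12, 49] -> pop 12, enqueue [37], visited so far: [10, 44, 12]
  queue [49, 37] -> pop 49, enqueue [none], visited so far: [10, 44, 12, 49]
  queue [37] -> pop 37, enqueue [25], visited so far: [10, 44, 12, 49, 37]
  queue [25] -> pop 25, enqueue [27], visited so far: [10, 44, 12, 49, 37, 25]
  queue [27] -> pop 27, enqueue [none], visited so far: [10, 44, 12, 49, 37, 25, 27]
Result: [10, 44, 12, 49, 37, 25, 27]


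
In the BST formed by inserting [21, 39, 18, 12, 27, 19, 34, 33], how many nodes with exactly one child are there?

Tree built from: [21, 39, 18, 12, 27, 19, 34, 33]
Tree (level-order array): [21, 18, 39, 12, 19, 27, None, None, None, None, None, None, 34, 33]
Rule: These are nodes with exactly 1 non-null child.
Per-node child counts:
  node 21: 2 child(ren)
  node 18: 2 child(ren)
  node 12: 0 child(ren)
  node 19: 0 child(ren)
  node 39: 1 child(ren)
  node 27: 1 child(ren)
  node 34: 1 child(ren)
  node 33: 0 child(ren)
Matching nodes: [39, 27, 34]
Count of nodes with exactly one child: 3


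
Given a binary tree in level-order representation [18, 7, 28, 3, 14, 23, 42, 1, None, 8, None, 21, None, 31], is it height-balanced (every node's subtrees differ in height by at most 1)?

Tree (level-order array): [18, 7, 28, 3, 14, 23, 42, 1, None, 8, None, 21, None, 31]
Definition: a tree is height-balanced if, at every node, |h(left) - h(right)| <= 1 (empty subtree has height -1).
Bottom-up per-node check:
  node 1: h_left=-1, h_right=-1, diff=0 [OK], height=0
  node 3: h_left=0, h_right=-1, diff=1 [OK], height=1
  node 8: h_left=-1, h_right=-1, diff=0 [OK], height=0
  node 14: h_left=0, h_right=-1, diff=1 [OK], height=1
  node 7: h_left=1, h_right=1, diff=0 [OK], height=2
  node 21: h_left=-1, h_right=-1, diff=0 [OK], height=0
  node 23: h_left=0, h_right=-1, diff=1 [OK], height=1
  node 31: h_left=-1, h_right=-1, diff=0 [OK], height=0
  node 42: h_left=0, h_right=-1, diff=1 [OK], height=1
  node 28: h_left=1, h_right=1, diff=0 [OK], height=2
  node 18: h_left=2, h_right=2, diff=0 [OK], height=3
All nodes satisfy the balance condition.
Result: Balanced


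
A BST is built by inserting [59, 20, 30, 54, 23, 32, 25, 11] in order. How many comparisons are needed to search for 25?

Search path for 25: 59 -> 20 -> 30 -> 23 -> 25
Found: True
Comparisons: 5


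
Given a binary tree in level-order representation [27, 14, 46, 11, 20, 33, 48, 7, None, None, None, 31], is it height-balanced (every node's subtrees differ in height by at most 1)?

Tree (level-order array): [27, 14, 46, 11, 20, 33, 48, 7, None, None, None, 31]
Definition: a tree is height-balanced if, at every node, |h(left) - h(right)| <= 1 (empty subtree has height -1).
Bottom-up per-node check:
  node 7: h_left=-1, h_right=-1, diff=0 [OK], height=0
  node 11: h_left=0, h_right=-1, diff=1 [OK], height=1
  node 20: h_left=-1, h_right=-1, diff=0 [OK], height=0
  node 14: h_left=1, h_right=0, diff=1 [OK], height=2
  node 31: h_left=-1, h_right=-1, diff=0 [OK], height=0
  node 33: h_left=0, h_right=-1, diff=1 [OK], height=1
  node 48: h_left=-1, h_right=-1, diff=0 [OK], height=0
  node 46: h_left=1, h_right=0, diff=1 [OK], height=2
  node 27: h_left=2, h_right=2, diff=0 [OK], height=3
All nodes satisfy the balance condition.
Result: Balanced


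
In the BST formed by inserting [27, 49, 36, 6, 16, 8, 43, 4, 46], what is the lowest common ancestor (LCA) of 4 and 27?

Tree insertion order: [27, 49, 36, 6, 16, 8, 43, 4, 46]
Tree (level-order array): [27, 6, 49, 4, 16, 36, None, None, None, 8, None, None, 43, None, None, None, 46]
In a BST, the LCA of p=4, q=27 is the first node v on the
root-to-leaf path with p <= v <= q (go left if both < v, right if both > v).
Walk from root:
  at 27: 4 <= 27 <= 27, this is the LCA
LCA = 27


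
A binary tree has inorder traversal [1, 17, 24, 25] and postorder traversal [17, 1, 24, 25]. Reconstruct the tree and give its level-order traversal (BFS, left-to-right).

Inorder:   [1, 17, 24, 25]
Postorder: [17, 1, 24, 25]
Algorithm: postorder visits root last, so walk postorder right-to-left;
each value is the root of the current inorder slice — split it at that
value, recurse on the right subtree first, then the left.
Recursive splits:
  root=25; inorder splits into left=[1, 17, 24], right=[]
  root=24; inorder splits into left=[1, 17], right=[]
  root=1; inorder splits into left=[], right=[17]
  root=17; inorder splits into left=[], right=[]
Reconstructed level-order: [25, 24, 1, 17]


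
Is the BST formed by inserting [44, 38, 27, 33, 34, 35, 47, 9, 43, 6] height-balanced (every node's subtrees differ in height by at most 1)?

Tree (level-order array): [44, 38, 47, 27, 43, None, None, 9, 33, None, None, 6, None, None, 34, None, None, None, 35]
Definition: a tree is height-balanced if, at every node, |h(left) - h(right)| <= 1 (empty subtree has height -1).
Bottom-up per-node check:
  node 6: h_left=-1, h_right=-1, diff=0 [OK], height=0
  node 9: h_left=0, h_right=-1, diff=1 [OK], height=1
  node 35: h_left=-1, h_right=-1, diff=0 [OK], height=0
  node 34: h_left=-1, h_right=0, diff=1 [OK], height=1
  node 33: h_left=-1, h_right=1, diff=2 [FAIL (|-1-1|=2 > 1)], height=2
  node 27: h_left=1, h_right=2, diff=1 [OK], height=3
  node 43: h_left=-1, h_right=-1, diff=0 [OK], height=0
  node 38: h_left=3, h_right=0, diff=3 [FAIL (|3-0|=3 > 1)], height=4
  node 47: h_left=-1, h_right=-1, diff=0 [OK], height=0
  node 44: h_left=4, h_right=0, diff=4 [FAIL (|4-0|=4 > 1)], height=5
Node 33 violates the condition: |-1 - 1| = 2 > 1.
Result: Not balanced


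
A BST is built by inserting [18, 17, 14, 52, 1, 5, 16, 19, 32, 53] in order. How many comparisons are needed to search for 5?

Search path for 5: 18 -> 17 -> 14 -> 1 -> 5
Found: True
Comparisons: 5


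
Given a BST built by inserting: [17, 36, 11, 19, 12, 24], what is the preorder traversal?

Tree insertion order: [17, 36, 11, 19, 12, 24]
Tree (level-order array): [17, 11, 36, None, 12, 19, None, None, None, None, 24]
Preorder traversal: [17, 11, 12, 36, 19, 24]


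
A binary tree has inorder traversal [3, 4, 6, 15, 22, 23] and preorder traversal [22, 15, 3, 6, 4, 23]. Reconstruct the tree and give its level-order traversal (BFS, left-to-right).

Inorder:  [3, 4, 6, 15, 22, 23]
Preorder: [22, 15, 3, 6, 4, 23]
Algorithm: preorder visits root first, so consume preorder in order;
for each root, split the current inorder slice at that value into
left-subtree inorder and right-subtree inorder, then recurse.
Recursive splits:
  root=22; inorder splits into left=[3, 4, 6, 15], right=[23]
  root=15; inorder splits into left=[3, 4, 6], right=[]
  root=3; inorder splits into left=[], right=[4, 6]
  root=6; inorder splits into left=[4], right=[]
  root=4; inorder splits into left=[], right=[]
  root=23; inorder splits into left=[], right=[]
Reconstructed level-order: [22, 15, 23, 3, 6, 4]


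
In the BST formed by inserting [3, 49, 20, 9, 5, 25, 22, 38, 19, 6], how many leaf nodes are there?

Tree built from: [3, 49, 20, 9, 5, 25, 22, 38, 19, 6]
Tree (level-order array): [3, None, 49, 20, None, 9, 25, 5, 19, 22, 38, None, 6]
Rule: A leaf has 0 children.
Per-node child counts:
  node 3: 1 child(ren)
  node 49: 1 child(ren)
  node 20: 2 child(ren)
  node 9: 2 child(ren)
  node 5: 1 child(ren)
  node 6: 0 child(ren)
  node 19: 0 child(ren)
  node 25: 2 child(ren)
  node 22: 0 child(ren)
  node 38: 0 child(ren)
Matching nodes: [6, 19, 22, 38]
Count of leaf nodes: 4


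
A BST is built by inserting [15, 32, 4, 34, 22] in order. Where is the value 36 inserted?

Starting tree (level order): [15, 4, 32, None, None, 22, 34]
Insertion path: 15 -> 32 -> 34
Result: insert 36 as right child of 34
Final tree (level order): [15, 4, 32, None, None, 22, 34, None, None, None, 36]


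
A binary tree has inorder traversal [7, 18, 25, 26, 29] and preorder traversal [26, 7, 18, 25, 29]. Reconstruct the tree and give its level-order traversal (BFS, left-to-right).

Inorder:  [7, 18, 25, 26, 29]
Preorder: [26, 7, 18, 25, 29]
Algorithm: preorder visits root first, so consume preorder in order;
for each root, split the current inorder slice at that value into
left-subtree inorder and right-subtree inorder, then recurse.
Recursive splits:
  root=26; inorder splits into left=[7, 18, 25], right=[29]
  root=7; inorder splits into left=[], right=[18, 25]
  root=18; inorder splits into left=[], right=[25]
  root=25; inorder splits into left=[], right=[]
  root=29; inorder splits into left=[], right=[]
Reconstructed level-order: [26, 7, 29, 18, 25]


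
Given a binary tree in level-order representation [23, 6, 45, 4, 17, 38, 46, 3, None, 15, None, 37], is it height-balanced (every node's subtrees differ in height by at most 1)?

Tree (level-order array): [23, 6, 45, 4, 17, 38, 46, 3, None, 15, None, 37]
Definition: a tree is height-balanced if, at every node, |h(left) - h(right)| <= 1 (empty subtree has height -1).
Bottom-up per-node check:
  node 3: h_left=-1, h_right=-1, diff=0 [OK], height=0
  node 4: h_left=0, h_right=-1, diff=1 [OK], height=1
  node 15: h_left=-1, h_right=-1, diff=0 [OK], height=0
  node 17: h_left=0, h_right=-1, diff=1 [OK], height=1
  node 6: h_left=1, h_right=1, diff=0 [OK], height=2
  node 37: h_left=-1, h_right=-1, diff=0 [OK], height=0
  node 38: h_left=0, h_right=-1, diff=1 [OK], height=1
  node 46: h_left=-1, h_right=-1, diff=0 [OK], height=0
  node 45: h_left=1, h_right=0, diff=1 [OK], height=2
  node 23: h_left=2, h_right=2, diff=0 [OK], height=3
All nodes satisfy the balance condition.
Result: Balanced


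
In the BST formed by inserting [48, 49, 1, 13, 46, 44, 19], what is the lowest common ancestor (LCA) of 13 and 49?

Tree insertion order: [48, 49, 1, 13, 46, 44, 19]
Tree (level-order array): [48, 1, 49, None, 13, None, None, None, 46, 44, None, 19]
In a BST, the LCA of p=13, q=49 is the first node v on the
root-to-leaf path with p <= v <= q (go left if both < v, right if both > v).
Walk from root:
  at 48: 13 <= 48 <= 49, this is the LCA
LCA = 48


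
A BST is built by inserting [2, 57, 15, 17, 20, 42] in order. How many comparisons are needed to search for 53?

Search path for 53: 2 -> 57 -> 15 -> 17 -> 20 -> 42
Found: False
Comparisons: 6


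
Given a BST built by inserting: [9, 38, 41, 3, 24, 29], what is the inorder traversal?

Tree insertion order: [9, 38, 41, 3, 24, 29]
Tree (level-order array): [9, 3, 38, None, None, 24, 41, None, 29]
Inorder traversal: [3, 9, 24, 29, 38, 41]


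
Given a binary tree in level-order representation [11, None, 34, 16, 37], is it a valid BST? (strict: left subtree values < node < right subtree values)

Level-order array: [11, None, 34, 16, 37]
Validate using subtree bounds (lo, hi): at each node, require lo < value < hi,
then recurse left with hi=value and right with lo=value.
Preorder trace (stopping at first violation):
  at node 11 with bounds (-inf, +inf): OK
  at node 34 with bounds (11, +inf): OK
  at node 16 with bounds (11, 34): OK
  at node 37 with bounds (34, +inf): OK
No violation found at any node.
Result: Valid BST


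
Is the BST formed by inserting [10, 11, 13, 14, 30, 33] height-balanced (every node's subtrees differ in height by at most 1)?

Tree (level-order array): [10, None, 11, None, 13, None, 14, None, 30, None, 33]
Definition: a tree is height-balanced if, at every node, |h(left) - h(right)| <= 1 (empty subtree has height -1).
Bottom-up per-node check:
  node 33: h_left=-1, h_right=-1, diff=0 [OK], height=0
  node 30: h_left=-1, h_right=0, diff=1 [OK], height=1
  node 14: h_left=-1, h_right=1, diff=2 [FAIL (|-1-1|=2 > 1)], height=2
  node 13: h_left=-1, h_right=2, diff=3 [FAIL (|-1-2|=3 > 1)], height=3
  node 11: h_left=-1, h_right=3, diff=4 [FAIL (|-1-3|=4 > 1)], height=4
  node 10: h_left=-1, h_right=4, diff=5 [FAIL (|-1-4|=5 > 1)], height=5
Node 14 violates the condition: |-1 - 1| = 2 > 1.
Result: Not balanced


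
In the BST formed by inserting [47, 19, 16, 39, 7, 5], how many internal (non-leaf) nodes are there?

Tree built from: [47, 19, 16, 39, 7, 5]
Tree (level-order array): [47, 19, None, 16, 39, 7, None, None, None, 5]
Rule: An internal node has at least one child.
Per-node child counts:
  node 47: 1 child(ren)
  node 19: 2 child(ren)
  node 16: 1 child(ren)
  node 7: 1 child(ren)
  node 5: 0 child(ren)
  node 39: 0 child(ren)
Matching nodes: [47, 19, 16, 7]
Count of internal (non-leaf) nodes: 4


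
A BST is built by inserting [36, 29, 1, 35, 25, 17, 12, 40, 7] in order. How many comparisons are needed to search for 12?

Search path for 12: 36 -> 29 -> 1 -> 25 -> 17 -> 12
Found: True
Comparisons: 6


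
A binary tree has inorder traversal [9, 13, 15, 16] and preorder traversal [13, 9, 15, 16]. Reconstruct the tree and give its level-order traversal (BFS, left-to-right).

Inorder:  [9, 13, 15, 16]
Preorder: [13, 9, 15, 16]
Algorithm: preorder visits root first, so consume preorder in order;
for each root, split the current inorder slice at that value into
left-subtree inorder and right-subtree inorder, then recurse.
Recursive splits:
  root=13; inorder splits into left=[9], right=[15, 16]
  root=9; inorder splits into left=[], right=[]
  root=15; inorder splits into left=[], right=[16]
  root=16; inorder splits into left=[], right=[]
Reconstructed level-order: [13, 9, 15, 16]


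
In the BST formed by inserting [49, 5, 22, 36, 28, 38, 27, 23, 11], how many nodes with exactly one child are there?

Tree built from: [49, 5, 22, 36, 28, 38, 27, 23, 11]
Tree (level-order array): [49, 5, None, None, 22, 11, 36, None, None, 28, 38, 27, None, None, None, 23]
Rule: These are nodes with exactly 1 non-null child.
Per-node child counts:
  node 49: 1 child(ren)
  node 5: 1 child(ren)
  node 22: 2 child(ren)
  node 11: 0 child(ren)
  node 36: 2 child(ren)
  node 28: 1 child(ren)
  node 27: 1 child(ren)
  node 23: 0 child(ren)
  node 38: 0 child(ren)
Matching nodes: [49, 5, 28, 27]
Count of nodes with exactly one child: 4
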